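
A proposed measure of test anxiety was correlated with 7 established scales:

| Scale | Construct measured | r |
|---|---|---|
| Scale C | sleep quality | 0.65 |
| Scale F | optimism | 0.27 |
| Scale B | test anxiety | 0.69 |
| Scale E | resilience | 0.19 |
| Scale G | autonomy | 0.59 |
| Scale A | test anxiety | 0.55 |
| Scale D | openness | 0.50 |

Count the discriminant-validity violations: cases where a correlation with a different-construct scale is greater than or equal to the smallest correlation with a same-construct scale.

Convergent (same construct = test anxiety): Scale B, Scale A.
Smallest convergent = 0.55. Discriminant values: 0.65, 0.27, 0.19, 0.59, 0.50; count ≥ 0.55 → 2.

2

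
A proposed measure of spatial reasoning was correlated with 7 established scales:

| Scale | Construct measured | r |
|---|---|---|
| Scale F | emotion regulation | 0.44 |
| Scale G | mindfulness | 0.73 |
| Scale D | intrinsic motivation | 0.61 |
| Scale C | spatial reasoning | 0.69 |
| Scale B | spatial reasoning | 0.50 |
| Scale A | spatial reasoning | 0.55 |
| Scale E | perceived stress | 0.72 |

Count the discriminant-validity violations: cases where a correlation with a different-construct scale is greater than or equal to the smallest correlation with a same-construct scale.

Convergent (same construct = spatial reasoning): Scale C, Scale B, Scale A.
Smallest convergent = 0.50. Discriminant values: 0.44, 0.73, 0.61, 0.72; count ≥ 0.50 → 3.

3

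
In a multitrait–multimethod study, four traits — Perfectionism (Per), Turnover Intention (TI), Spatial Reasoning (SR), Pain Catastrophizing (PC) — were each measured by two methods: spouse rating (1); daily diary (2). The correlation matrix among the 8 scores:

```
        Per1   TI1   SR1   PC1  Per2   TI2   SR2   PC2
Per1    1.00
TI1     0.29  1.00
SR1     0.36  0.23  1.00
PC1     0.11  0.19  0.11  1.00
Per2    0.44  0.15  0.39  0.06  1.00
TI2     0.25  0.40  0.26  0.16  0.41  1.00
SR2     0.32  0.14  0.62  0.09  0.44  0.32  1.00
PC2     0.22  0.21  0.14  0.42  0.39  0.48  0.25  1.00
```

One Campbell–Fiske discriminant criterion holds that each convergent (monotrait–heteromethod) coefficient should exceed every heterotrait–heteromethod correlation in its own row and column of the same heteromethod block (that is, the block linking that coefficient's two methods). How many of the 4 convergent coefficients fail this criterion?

Each convergent coefficient versus the relevant comparison correlations:
Per (methods 1·2): 0.44 vs {0.25, 0.15, 0.32, 0.39, 0.22, 0.06} → pass.
TI (methods 1·2): 0.40 vs {0.15, 0.25, 0.14, 0.26, 0.21, 0.16} → pass.
SR (methods 1·2): 0.62 vs {0.39, 0.32, 0.26, 0.14, 0.14, 0.09} → pass.
PC (methods 1·2): 0.42 vs {0.06, 0.22, 0.16, 0.21, 0.09, 0.14} → pass.
0 of 4 fail.

0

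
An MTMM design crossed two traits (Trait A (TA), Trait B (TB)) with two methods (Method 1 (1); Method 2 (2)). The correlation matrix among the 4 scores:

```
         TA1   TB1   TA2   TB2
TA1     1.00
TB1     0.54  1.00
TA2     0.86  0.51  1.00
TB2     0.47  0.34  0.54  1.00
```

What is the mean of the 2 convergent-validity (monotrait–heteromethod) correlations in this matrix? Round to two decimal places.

0.60

Convergent values: 0.86, 0.34; mean = 1.20/2 = 0.60.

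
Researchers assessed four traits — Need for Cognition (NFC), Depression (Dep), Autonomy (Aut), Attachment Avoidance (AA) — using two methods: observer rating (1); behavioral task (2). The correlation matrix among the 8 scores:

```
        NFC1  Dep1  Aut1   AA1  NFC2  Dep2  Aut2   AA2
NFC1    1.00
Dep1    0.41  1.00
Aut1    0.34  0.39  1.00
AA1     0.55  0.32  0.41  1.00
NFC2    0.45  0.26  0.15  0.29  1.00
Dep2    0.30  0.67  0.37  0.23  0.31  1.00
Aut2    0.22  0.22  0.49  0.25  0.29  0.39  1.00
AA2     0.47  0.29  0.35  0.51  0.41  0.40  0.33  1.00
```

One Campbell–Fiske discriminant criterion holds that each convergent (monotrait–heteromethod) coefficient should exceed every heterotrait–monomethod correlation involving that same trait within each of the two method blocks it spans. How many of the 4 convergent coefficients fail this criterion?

Each convergent coefficient versus the relevant comparison correlations:
NFC (methods 1·2): 0.45 vs {0.41, 0.31, 0.34, 0.29, 0.55, 0.41} → fail.
Dep (methods 1·2): 0.67 vs {0.41, 0.31, 0.39, 0.39, 0.32, 0.40} → pass.
Aut (methods 1·2): 0.49 vs {0.34, 0.29, 0.39, 0.39, 0.41, 0.33} → pass.
AA (methods 1·2): 0.51 vs {0.55, 0.41, 0.32, 0.40, 0.41, 0.33} → fail.
2 of 4 fail.

2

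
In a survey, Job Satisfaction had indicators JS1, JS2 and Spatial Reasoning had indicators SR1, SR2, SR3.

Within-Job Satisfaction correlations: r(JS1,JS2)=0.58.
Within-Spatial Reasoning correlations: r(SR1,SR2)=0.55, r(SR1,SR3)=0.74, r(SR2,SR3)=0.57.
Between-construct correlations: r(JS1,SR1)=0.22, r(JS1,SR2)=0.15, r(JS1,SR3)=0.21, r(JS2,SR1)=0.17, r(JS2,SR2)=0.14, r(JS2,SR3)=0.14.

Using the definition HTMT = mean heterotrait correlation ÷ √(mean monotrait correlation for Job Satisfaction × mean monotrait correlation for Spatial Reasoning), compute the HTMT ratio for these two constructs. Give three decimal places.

Mean heterotrait r = 1.03/6 = 0.1717.
Mean within-JS = 0.58/1 = 0.5800; mean within-SR = 1.86/3 = 0.6200.
Geometric mean = √(0.5800 × 0.6200) = 0.5997.
HTMT = 0.1717 / 0.5997 = 0.286.

0.286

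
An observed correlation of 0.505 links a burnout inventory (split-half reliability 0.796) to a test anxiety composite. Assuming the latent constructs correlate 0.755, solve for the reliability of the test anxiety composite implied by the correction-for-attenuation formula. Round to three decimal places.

r_true = r_obs / √(r_xx · r_yy) ⇒ 0.755 = 0.505 / √(0.796 · r_yy).
√(0.796 · r_yy) = 0.505 / 0.755 = 0.6689; 0.796 · r_yy = 0.4474; r_yy = 0.4474 / 0.796 ≈ 0.562.

0.562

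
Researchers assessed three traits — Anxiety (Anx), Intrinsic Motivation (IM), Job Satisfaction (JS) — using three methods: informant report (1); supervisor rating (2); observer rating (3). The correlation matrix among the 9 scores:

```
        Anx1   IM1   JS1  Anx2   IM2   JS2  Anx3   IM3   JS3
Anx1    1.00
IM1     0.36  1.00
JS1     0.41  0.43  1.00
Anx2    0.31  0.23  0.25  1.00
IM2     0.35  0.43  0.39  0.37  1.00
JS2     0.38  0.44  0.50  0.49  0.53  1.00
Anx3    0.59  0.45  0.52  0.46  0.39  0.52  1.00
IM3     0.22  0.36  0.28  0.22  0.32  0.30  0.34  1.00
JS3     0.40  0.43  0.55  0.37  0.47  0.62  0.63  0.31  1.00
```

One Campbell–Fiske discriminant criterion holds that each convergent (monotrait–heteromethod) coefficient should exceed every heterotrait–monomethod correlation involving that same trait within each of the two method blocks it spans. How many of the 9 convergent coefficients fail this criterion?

Checking each validity diagonal entry against its comparison values:
Anx (methods 1·2): 0.31 vs {0.36, 0.37, 0.41, 0.49} → fail.
Anx (methods 1·3): 0.59 vs {0.36, 0.34, 0.41, 0.63} → fail.
Anx (methods 2·3): 0.46 vs {0.37, 0.34, 0.49, 0.63} → fail.
IM (methods 1·2): 0.43 vs {0.36, 0.37, 0.43, 0.53} → fail.
IM (methods 1·3): 0.36 vs {0.36, 0.34, 0.43, 0.31} → fail.
IM (methods 2·3): 0.32 vs {0.37, 0.34, 0.53, 0.31} → fail.
JS (methods 1·2): 0.50 vs {0.41, 0.49, 0.43, 0.53} → fail.
JS (methods 1·3): 0.55 vs {0.41, 0.63, 0.43, 0.31} → fail.
JS (methods 2·3): 0.62 vs {0.49, 0.63, 0.53, 0.31} → fail.
9 of 9 fail.

9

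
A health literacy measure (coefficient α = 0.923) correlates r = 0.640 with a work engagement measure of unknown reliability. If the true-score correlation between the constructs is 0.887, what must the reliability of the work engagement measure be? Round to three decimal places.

r_true = r_obs / √(r_xx · r_yy) ⇒ 0.887 = 0.640 / √(0.923 · r_yy).
√(0.923 · r_yy) = 0.640 / 0.887 = 0.7215; 0.923 · r_yy = 0.5206; r_yy = 0.5206 / 0.923 ≈ 0.564.

0.564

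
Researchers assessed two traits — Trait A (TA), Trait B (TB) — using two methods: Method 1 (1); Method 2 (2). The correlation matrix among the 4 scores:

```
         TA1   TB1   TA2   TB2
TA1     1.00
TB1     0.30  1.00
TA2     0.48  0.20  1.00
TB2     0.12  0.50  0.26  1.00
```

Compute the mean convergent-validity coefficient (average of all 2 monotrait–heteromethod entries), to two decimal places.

Convergent values: 0.48, 0.50; mean = 0.98/2 = 0.49.

0.49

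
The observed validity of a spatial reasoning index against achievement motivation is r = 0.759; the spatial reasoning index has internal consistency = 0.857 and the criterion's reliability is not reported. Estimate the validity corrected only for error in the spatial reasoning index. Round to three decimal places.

Single correction: r_c = r_obs / √r_xx = 0.759 / √0.857 = 0.759 / 0.9257 ≈ 0.820.

0.820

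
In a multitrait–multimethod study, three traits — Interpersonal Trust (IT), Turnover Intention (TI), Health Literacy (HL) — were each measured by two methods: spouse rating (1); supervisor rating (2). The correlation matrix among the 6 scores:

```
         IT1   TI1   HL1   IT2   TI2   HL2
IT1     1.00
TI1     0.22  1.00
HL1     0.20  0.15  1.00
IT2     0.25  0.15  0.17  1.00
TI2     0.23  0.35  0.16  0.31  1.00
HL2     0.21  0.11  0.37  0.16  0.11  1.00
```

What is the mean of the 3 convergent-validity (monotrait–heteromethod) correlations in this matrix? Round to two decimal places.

Convergent values: 0.25, 0.35, 0.37; mean = 0.97/3 = 0.32.

0.32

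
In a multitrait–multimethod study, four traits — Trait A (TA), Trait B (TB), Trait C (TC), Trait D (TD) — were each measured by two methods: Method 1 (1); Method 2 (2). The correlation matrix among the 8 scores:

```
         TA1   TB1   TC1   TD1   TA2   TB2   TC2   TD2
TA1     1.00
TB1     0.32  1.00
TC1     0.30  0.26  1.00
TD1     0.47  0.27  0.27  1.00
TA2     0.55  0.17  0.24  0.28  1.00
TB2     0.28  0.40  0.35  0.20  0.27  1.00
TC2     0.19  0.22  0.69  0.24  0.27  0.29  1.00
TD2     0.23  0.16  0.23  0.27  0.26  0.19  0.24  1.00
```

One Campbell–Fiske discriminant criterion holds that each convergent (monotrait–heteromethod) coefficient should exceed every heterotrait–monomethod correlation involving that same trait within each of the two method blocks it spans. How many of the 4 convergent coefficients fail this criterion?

Convergent coefficients and their comparison sets:
TA (methods 1·2): 0.55 vs {0.32, 0.27, 0.30, 0.27, 0.47, 0.26} → pass.
TB (methods 1·2): 0.40 vs {0.32, 0.27, 0.26, 0.29, 0.27, 0.19} → pass.
TC (methods 1·2): 0.69 vs {0.30, 0.27, 0.26, 0.29, 0.27, 0.24} → pass.
TD (methods 1·2): 0.27 vs {0.47, 0.26, 0.27, 0.19, 0.27, 0.24} → fail.
1 of 4 fail.

1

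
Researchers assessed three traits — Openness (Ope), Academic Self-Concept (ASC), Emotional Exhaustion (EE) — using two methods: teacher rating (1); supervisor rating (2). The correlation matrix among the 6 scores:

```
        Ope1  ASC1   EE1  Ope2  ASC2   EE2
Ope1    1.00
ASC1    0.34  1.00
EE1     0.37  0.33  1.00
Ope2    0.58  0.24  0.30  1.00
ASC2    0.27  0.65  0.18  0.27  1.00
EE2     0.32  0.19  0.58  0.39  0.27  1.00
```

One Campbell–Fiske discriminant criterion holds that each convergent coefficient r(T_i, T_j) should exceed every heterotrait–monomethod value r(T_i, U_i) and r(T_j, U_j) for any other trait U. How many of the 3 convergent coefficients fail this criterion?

0

Convergent coefficients and their comparison sets:
Ope (methods 1·2): 0.58 vs {0.34, 0.27, 0.37, 0.39} → pass.
ASC (methods 1·2): 0.65 vs {0.34, 0.27, 0.33, 0.27} → pass.
EE (methods 1·2): 0.58 vs {0.37, 0.39, 0.33, 0.27} → pass.
0 of 3 fail.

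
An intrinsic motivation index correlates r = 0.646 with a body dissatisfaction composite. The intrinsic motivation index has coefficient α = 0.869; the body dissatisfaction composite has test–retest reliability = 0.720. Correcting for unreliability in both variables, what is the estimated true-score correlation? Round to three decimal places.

0.817

r_true = r_obs / √(r_xx · r_yy) = 0.646 / √(0.869 × 0.720) = 0.646 / √0.625680 = 0.646 / 0.7910 ≈ 0.817.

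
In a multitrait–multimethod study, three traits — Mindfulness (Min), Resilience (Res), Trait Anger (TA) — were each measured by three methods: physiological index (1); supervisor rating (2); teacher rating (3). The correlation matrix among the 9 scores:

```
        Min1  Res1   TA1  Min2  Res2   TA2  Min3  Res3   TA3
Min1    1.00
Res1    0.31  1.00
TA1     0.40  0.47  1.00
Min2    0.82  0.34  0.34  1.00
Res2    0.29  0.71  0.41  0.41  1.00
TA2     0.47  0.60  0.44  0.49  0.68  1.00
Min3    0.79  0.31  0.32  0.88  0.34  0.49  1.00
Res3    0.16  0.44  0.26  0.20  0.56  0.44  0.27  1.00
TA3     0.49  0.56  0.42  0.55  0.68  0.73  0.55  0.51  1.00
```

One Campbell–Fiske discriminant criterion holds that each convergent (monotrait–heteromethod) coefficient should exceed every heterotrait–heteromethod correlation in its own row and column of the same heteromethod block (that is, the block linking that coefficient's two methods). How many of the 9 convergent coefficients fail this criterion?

Each convergent coefficient versus the relevant comparison correlations:
Min (methods 1·2): 0.82 vs {0.29, 0.34, 0.47, 0.34} → pass.
Min (methods 1·3): 0.79 vs {0.16, 0.31, 0.49, 0.32} → pass.
Min (methods 2·3): 0.88 vs {0.20, 0.34, 0.55, 0.49} → pass.
Res (methods 1·2): 0.71 vs {0.34, 0.29, 0.60, 0.41} → pass.
Res (methods 1·3): 0.44 vs {0.31, 0.16, 0.56, 0.26} → fail.
Res (methods 2·3): 0.56 vs {0.34, 0.20, 0.68, 0.44} → fail.
TA (methods 1·2): 0.44 vs {0.34, 0.47, 0.41, 0.60} → fail.
TA (methods 1·3): 0.42 vs {0.32, 0.49, 0.26, 0.56} → fail.
TA (methods 2·3): 0.73 vs {0.49, 0.55, 0.44, 0.68} → pass.
4 of 9 fail.

4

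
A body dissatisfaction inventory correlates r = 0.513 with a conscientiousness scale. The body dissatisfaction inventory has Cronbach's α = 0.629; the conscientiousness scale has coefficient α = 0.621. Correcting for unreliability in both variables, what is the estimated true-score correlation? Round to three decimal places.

0.821

r_true = r_obs / √(r_xx · r_yy) = 0.513 / √(0.629 × 0.621) = 0.513 / √0.390609 = 0.513 / 0.6250 ≈ 0.821.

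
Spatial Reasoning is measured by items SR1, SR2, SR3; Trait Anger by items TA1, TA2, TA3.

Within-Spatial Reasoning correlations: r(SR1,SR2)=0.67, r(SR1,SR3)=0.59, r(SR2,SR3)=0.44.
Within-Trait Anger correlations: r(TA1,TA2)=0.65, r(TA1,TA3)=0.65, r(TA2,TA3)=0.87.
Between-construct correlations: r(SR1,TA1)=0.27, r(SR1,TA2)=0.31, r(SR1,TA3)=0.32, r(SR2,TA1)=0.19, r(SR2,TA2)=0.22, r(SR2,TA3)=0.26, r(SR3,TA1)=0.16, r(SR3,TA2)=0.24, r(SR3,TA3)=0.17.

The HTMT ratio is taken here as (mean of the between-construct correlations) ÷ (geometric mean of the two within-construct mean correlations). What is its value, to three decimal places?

0.371

Mean between = 2.14/9 = 0.2378.
Mean within-SR = 1.70/3 = 0.5667; mean within-TA = 2.17/3 = 0.7233.
Geometric mean = √(0.5667 × 0.7233) = 0.6402.
HTMT = 0.2378 / 0.6402 = 0.371.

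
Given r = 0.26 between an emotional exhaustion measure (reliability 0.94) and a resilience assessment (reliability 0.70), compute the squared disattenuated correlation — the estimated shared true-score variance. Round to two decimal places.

0.10

Disattenuated r = 0.26 / √(0.94 × 0.70) = 0.26 / 0.8112 = 0.3205.
Shared true-score variance = 0.3205² = 0.1027 ≈ 0.10.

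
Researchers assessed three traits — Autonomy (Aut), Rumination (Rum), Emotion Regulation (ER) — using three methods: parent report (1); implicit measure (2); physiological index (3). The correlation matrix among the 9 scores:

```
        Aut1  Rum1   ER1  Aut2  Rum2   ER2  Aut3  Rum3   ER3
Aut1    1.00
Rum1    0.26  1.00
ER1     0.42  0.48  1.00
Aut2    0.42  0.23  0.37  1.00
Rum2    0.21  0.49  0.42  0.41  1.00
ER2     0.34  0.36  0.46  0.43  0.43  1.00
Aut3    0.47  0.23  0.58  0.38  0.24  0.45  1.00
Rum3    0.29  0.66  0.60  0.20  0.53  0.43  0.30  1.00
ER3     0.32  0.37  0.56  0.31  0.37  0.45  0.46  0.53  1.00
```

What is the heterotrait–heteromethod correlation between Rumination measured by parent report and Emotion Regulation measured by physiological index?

Different traits and methods: r(Rum1, ER3) = 0.37.

0.37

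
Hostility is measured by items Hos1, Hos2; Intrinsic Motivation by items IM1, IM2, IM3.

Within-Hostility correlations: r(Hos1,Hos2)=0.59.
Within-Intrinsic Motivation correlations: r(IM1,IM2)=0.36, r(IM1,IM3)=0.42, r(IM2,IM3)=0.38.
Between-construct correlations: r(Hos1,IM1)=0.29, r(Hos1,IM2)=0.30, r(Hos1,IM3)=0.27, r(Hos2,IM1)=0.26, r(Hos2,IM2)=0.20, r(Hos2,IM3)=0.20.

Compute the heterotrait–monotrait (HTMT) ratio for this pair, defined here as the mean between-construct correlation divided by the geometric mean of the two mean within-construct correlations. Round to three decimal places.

0.530

Mean between = 1.52/6 = 0.2533.
Mean within-Hos = 0.59/1 = 0.5900; mean within-IM = 1.16/3 = 0.3867.
Geometric mean = √(0.5900 × 0.3867) = 0.4777.
HTMT = 0.2533 / 0.4777 = 0.530.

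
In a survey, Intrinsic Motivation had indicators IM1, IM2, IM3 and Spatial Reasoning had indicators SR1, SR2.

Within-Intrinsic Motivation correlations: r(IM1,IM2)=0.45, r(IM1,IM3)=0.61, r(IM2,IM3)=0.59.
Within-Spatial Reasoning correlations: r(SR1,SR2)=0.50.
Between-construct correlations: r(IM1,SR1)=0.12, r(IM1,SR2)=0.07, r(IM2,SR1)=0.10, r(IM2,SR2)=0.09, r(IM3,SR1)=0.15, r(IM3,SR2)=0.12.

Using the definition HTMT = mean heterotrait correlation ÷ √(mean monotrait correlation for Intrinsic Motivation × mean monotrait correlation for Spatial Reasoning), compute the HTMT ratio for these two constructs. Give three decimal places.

0.207

Mean heterotrait r = 0.65/6 = 0.1083.
Mean within-IM = 1.65/3 = 0.5500; mean within-SR = 0.50/1 = 0.5000.
Geometric mean = √(0.5500 × 0.5000) = 0.5244.
HTMT = 0.1083 / 0.5244 = 0.207.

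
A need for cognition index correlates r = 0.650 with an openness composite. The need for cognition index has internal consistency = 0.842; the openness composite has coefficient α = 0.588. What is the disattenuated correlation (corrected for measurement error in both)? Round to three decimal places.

0.924

r_true = r_obs / √(r_xx · r_yy) = 0.650 / √(0.842 × 0.588) = 0.650 / √0.495096 = 0.650 / 0.7036 ≈ 0.924.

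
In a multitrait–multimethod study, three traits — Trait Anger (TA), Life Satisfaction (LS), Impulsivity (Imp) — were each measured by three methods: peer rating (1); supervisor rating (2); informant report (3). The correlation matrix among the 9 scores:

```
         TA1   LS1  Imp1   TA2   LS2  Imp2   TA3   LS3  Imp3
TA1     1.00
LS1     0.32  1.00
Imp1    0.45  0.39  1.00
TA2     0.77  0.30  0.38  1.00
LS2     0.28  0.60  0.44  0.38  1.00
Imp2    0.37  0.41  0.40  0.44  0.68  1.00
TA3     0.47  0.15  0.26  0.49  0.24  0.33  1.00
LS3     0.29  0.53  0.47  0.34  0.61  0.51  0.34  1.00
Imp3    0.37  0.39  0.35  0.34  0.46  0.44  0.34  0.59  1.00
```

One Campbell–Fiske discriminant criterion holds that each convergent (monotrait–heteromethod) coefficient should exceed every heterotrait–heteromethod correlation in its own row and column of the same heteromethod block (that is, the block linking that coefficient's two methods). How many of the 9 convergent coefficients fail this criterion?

3

Each convergent coefficient versus the relevant comparison correlations:
TA (methods 1·2): 0.77 vs {0.28, 0.30, 0.37, 0.38} → pass.
TA (methods 1·3): 0.47 vs {0.29, 0.15, 0.37, 0.26} → pass.
TA (methods 2·3): 0.49 vs {0.34, 0.24, 0.34, 0.33} → pass.
LS (methods 1·2): 0.60 vs {0.30, 0.28, 0.41, 0.44} → pass.
LS (methods 1·3): 0.53 vs {0.15, 0.29, 0.39, 0.47} → pass.
LS (methods 2·3): 0.61 vs {0.24, 0.34, 0.46, 0.51} → pass.
Imp (methods 1·2): 0.40 vs {0.38, 0.37, 0.44, 0.41} → fail.
Imp (methods 1·3): 0.35 vs {0.26, 0.37, 0.47, 0.39} → fail.
Imp (methods 2·3): 0.44 vs {0.33, 0.34, 0.51, 0.46} → fail.
3 of 9 fail.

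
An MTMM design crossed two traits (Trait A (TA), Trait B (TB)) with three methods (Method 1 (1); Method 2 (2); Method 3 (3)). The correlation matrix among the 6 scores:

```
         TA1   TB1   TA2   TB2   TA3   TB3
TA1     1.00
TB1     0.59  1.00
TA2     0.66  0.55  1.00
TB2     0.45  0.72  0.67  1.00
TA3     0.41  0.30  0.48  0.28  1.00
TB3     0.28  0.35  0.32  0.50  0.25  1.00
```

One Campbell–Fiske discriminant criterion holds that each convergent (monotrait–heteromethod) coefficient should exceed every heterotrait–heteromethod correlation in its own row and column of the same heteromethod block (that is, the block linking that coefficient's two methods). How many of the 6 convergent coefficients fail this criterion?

Checking each validity diagonal entry against its comparison values:
TA (methods 1·2): 0.66 vs {0.45, 0.55} → pass.
TA (methods 1·3): 0.41 vs {0.28, 0.30} → pass.
TA (methods 2·3): 0.48 vs {0.32, 0.28} → pass.
TB (methods 1·2): 0.72 vs {0.55, 0.45} → pass.
TB (methods 1·3): 0.35 vs {0.30, 0.28} → pass.
TB (methods 2·3): 0.50 vs {0.28, 0.32} → pass.
0 of 6 fail.

0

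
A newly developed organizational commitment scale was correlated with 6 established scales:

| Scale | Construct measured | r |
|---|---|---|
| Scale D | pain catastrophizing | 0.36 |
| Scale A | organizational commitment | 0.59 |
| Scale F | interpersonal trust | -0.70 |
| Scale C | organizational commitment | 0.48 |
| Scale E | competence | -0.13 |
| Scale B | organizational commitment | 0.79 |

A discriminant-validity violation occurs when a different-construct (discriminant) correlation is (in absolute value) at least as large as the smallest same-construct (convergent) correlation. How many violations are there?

1

Convergent (same construct = organizational commitment): Scale A, Scale C, Scale B.
Smallest convergent = 0.48. Discriminant |r|: 0.36, 0.70, 0.13; count ≥ 0.48 → 1.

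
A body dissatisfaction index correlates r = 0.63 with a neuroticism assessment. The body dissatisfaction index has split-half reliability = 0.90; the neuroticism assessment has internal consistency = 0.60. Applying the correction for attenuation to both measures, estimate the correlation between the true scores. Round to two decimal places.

r_true = r_obs / √(r_xx · r_yy) = 0.63 / √(0.90 × 0.60) = 0.63 / √0.5400 = 0.63 / 0.7348 ≈ 0.86.

0.86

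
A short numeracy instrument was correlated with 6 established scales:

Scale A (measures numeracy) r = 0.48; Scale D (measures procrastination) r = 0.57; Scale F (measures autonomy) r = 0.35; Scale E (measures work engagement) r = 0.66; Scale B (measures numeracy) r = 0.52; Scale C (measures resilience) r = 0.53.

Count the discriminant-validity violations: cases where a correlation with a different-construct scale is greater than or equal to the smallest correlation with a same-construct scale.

Convergent (same construct = numeracy): Scale A, Scale B.
Smallest convergent = 0.48. Discriminant values: 0.57, 0.35, 0.66, 0.53; count ≥ 0.48 → 3.

3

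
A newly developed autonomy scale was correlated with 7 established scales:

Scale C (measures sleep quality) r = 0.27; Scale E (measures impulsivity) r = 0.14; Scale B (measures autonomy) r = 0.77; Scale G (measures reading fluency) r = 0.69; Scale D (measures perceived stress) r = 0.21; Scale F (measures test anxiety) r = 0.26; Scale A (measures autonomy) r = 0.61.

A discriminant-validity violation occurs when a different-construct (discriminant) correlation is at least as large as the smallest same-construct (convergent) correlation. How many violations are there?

Convergent (same construct = autonomy): Scale B, Scale A.
Smallest convergent = 0.61. Discriminant values: 0.27, 0.14, 0.69, 0.21, 0.26; count ≥ 0.61 → 1.

1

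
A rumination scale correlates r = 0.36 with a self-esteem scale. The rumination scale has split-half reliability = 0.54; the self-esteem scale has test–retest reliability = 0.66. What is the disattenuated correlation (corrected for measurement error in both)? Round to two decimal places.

r_true = r_obs / √(r_xx · r_yy) = 0.36 / √(0.54 × 0.66) = 0.36 / √0.3564 = 0.36 / 0.5970 ≈ 0.60.

0.60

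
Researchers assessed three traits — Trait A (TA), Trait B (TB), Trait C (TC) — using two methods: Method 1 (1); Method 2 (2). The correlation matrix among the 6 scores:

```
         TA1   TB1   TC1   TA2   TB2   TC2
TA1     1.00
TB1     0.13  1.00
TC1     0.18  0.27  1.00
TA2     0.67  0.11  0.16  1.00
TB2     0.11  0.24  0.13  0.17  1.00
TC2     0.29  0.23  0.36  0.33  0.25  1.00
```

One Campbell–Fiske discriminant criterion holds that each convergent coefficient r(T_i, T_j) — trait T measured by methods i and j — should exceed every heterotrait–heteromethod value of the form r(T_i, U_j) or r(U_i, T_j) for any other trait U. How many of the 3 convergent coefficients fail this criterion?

0

Checking each validity diagonal entry against its comparison values:
TA (methods 1·2): 0.67 vs {0.11, 0.11, 0.29, 0.16} → pass.
TB (methods 1·2): 0.24 vs {0.11, 0.11, 0.23, 0.13} → pass.
TC (methods 1·2): 0.36 vs {0.16, 0.29, 0.13, 0.23} → pass.
0 of 3 fail.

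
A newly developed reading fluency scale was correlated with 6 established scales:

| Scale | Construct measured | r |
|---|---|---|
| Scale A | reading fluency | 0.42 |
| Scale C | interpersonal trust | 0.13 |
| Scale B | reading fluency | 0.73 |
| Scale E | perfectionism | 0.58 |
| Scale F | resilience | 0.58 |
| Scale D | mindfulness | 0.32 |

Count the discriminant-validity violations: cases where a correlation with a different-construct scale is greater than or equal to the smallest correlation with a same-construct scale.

2

Convergent (same construct = reading fluency): Scale A, Scale B.
Smallest convergent = 0.42. Discriminant values: 0.13, 0.58, 0.58, 0.32; count ≥ 0.42 → 2.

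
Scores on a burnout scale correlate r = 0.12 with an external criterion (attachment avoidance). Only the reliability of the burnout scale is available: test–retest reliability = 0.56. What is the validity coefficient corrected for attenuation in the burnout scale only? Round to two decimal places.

Single correction: r_c = r_obs / √r_xx = 0.12 / √0.56 = 0.12 / 0.7483 ≈ 0.16.

0.16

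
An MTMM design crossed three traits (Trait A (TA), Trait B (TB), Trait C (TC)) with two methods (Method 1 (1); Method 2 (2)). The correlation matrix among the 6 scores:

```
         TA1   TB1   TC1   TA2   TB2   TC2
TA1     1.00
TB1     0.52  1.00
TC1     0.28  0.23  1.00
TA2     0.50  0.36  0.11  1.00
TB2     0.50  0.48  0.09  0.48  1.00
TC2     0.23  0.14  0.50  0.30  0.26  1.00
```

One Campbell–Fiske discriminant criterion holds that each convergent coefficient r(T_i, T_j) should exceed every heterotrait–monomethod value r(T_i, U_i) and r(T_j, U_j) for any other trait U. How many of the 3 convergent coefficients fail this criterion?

2

Checking each validity diagonal entry against its comparison values:
TA (methods 1·2): 0.50 vs {0.52, 0.48, 0.28, 0.30} → fail.
TB (methods 1·2): 0.48 vs {0.52, 0.48, 0.23, 0.26} → fail.
TC (methods 1·2): 0.50 vs {0.28, 0.30, 0.23, 0.26} → pass.
2 of 3 fail.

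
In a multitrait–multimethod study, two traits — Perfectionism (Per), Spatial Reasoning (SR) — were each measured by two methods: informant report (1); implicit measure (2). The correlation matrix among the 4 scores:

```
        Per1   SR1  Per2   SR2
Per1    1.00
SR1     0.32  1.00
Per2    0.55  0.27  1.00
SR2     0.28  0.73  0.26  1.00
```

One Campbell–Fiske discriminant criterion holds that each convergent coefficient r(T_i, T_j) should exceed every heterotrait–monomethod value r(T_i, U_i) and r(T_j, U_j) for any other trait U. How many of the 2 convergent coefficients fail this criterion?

0

Checking each validity diagonal entry against its comparison values:
Per (methods 1·2): 0.55 vs {0.32, 0.26} → pass.
SR (methods 1·2): 0.73 vs {0.32, 0.26} → pass.
0 of 2 fail.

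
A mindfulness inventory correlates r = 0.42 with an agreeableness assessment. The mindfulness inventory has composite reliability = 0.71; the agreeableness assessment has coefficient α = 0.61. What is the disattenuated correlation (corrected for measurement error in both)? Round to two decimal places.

0.64

r_true = r_obs / √(r_xx · r_yy) = 0.42 / √(0.71 × 0.61) = 0.42 / √0.4331 = 0.42 / 0.6581 ≈ 0.64.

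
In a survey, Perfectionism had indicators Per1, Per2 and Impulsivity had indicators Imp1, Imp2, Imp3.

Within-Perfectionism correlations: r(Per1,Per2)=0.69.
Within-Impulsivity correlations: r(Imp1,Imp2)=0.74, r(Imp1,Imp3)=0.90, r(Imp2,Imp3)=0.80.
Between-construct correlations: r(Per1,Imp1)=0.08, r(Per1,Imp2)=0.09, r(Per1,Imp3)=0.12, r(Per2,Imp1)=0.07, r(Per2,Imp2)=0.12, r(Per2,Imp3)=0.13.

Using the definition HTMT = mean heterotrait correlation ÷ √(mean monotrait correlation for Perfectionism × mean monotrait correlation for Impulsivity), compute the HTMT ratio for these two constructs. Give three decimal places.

0.136

Mean between = 0.61/6 = 0.1017.
Mean within-Per = 0.69/1 = 0.6900; mean within-Imp = 2.44/3 = 0.8133.
Geometric mean = √(0.6900 × 0.8133) = 0.7491.
HTMT = 0.1017 / 0.7491 = 0.136.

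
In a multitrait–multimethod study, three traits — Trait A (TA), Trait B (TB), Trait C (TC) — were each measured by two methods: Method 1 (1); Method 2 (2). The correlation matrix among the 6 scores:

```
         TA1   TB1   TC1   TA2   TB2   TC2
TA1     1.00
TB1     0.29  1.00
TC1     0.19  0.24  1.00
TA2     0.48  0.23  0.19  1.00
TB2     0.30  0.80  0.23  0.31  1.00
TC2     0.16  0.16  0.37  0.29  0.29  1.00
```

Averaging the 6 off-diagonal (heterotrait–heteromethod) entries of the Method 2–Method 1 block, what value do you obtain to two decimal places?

HTHM values (method 2 × method 1): 0.23, 0.19, 0.30, 0.23, 0.16, 0.16; mean = 1.27/6 = 0.21.

0.21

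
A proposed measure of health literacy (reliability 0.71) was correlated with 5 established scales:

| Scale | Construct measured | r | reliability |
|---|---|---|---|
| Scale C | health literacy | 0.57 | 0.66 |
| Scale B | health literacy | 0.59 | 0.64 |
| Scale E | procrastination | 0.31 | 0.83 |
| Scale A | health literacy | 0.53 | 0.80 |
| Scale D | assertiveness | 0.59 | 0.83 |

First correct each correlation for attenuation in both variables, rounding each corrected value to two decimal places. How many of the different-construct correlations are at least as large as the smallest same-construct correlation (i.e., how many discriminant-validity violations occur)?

Disattenuated r (r / √(r_scale · r_new)):
  Scale C (conv): 0.57 / √(0.66·0.71) = 0.83
  Scale B (conv): 0.59 / √(0.64·0.71) = 0.88
  Scale E (disc): 0.31 / √(0.83·0.71) = 0.40
  Scale A (conv): 0.53 / √(0.80·0.71) = 0.70
  Scale D (disc): 0.59 / √(0.83·0.71) = 0.77
Smallest convergent = 0.70. Discriminant values: 0.40, 0.77; count ≥ 0.70 → 1.

1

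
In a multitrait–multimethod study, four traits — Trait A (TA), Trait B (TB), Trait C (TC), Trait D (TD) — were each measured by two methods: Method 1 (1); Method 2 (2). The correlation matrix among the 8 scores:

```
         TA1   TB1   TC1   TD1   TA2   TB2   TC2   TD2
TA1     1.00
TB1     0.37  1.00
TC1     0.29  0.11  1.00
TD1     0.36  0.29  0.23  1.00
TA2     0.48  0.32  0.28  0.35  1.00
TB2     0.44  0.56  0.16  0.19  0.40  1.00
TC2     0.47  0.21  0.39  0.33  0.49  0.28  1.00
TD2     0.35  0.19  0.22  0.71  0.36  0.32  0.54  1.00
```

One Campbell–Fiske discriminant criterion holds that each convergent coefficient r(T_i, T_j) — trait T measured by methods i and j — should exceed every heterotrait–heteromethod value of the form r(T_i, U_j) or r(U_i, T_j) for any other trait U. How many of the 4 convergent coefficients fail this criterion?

1

Each convergent coefficient versus the relevant comparison correlations:
TA (methods 1·2): 0.48 vs {0.44, 0.32, 0.47, 0.28, 0.35, 0.35} → pass.
TB (methods 1·2): 0.56 vs {0.32, 0.44, 0.21, 0.16, 0.19, 0.19} → pass.
TC (methods 1·2): 0.39 vs {0.28, 0.47, 0.16, 0.21, 0.22, 0.33} → fail.
TD (methods 1·2): 0.71 vs {0.35, 0.35, 0.19, 0.19, 0.33, 0.22} → pass.
1 of 4 fail.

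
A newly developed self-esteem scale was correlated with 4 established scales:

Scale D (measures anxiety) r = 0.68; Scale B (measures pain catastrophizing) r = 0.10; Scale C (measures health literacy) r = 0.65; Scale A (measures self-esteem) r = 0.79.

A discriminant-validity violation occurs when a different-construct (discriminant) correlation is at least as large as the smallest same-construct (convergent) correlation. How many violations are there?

Convergent (same construct = self-esteem): Scale A.
Smallest convergent = 0.79. Discriminant values: 0.68, 0.10, 0.65; count ≥ 0.79 → 0.

0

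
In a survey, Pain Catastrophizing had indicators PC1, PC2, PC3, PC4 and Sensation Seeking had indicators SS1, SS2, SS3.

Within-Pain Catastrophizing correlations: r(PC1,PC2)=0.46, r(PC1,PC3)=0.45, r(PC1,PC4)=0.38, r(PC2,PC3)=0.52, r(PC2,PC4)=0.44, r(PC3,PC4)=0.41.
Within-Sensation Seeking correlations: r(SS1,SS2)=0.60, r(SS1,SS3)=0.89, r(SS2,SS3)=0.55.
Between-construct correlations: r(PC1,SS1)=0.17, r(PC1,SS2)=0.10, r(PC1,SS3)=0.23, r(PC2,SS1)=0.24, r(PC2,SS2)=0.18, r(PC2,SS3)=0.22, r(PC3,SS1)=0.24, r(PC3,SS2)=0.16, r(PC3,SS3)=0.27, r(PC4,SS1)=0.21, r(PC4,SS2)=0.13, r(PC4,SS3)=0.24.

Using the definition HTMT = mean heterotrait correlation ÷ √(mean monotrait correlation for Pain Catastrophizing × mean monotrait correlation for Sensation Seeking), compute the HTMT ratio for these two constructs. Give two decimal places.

Mean heterotrait r = 2.39/12 = 0.1992.
Mean within-PC = 2.66/6 = 0.4433; mean within-SS = 2.04/3 = 0.6800.
Geometric mean = √(0.4433 × 0.6800) = 0.5490.
HTMT = 0.1992 / 0.5490 = 0.36.

0.36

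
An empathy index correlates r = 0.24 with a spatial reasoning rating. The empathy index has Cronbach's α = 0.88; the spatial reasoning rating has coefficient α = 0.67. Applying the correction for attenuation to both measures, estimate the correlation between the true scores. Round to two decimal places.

0.31

r_true = r_obs / √(r_xx · r_yy) = 0.24 / √(0.88 × 0.67) = 0.24 / √0.5896 = 0.24 / 0.7679 ≈ 0.31.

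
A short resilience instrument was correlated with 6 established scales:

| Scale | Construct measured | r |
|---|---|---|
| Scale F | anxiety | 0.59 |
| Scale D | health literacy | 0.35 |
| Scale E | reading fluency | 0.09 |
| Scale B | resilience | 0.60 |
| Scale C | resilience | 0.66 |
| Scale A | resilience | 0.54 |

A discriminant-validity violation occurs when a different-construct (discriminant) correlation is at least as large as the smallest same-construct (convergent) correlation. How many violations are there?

1

Convergent (same construct = resilience): Scale B, Scale C, Scale A.
Smallest convergent = 0.54. Discriminant values: 0.59, 0.35, 0.09; count ≥ 0.54 → 1.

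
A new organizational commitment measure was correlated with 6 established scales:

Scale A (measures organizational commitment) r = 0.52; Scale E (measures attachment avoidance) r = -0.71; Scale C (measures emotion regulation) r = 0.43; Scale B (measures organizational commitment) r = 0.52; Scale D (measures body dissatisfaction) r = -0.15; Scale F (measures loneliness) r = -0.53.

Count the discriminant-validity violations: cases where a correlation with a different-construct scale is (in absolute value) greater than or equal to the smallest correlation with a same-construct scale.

Convergent (same construct = organizational commitment): Scale A, Scale B.
Smallest convergent = 0.52. Discriminant |r|: 0.71, 0.43, 0.15, 0.53; count ≥ 0.52 → 2.

2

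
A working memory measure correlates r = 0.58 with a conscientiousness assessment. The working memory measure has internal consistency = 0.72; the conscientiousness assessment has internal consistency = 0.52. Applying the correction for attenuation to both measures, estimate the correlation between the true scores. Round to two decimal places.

r_true = r_obs / √(r_xx · r_yy) = 0.58 / √(0.72 × 0.52) = 0.58 / √0.3744 = 0.58 / 0.6119 ≈ 0.95.

0.95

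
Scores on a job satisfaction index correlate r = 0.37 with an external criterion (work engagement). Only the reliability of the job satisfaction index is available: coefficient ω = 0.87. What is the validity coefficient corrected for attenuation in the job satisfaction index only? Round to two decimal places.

Single correction: r_c = r_obs / √r_xx = 0.37 / √0.87 = 0.37 / 0.9327 ≈ 0.40.

0.40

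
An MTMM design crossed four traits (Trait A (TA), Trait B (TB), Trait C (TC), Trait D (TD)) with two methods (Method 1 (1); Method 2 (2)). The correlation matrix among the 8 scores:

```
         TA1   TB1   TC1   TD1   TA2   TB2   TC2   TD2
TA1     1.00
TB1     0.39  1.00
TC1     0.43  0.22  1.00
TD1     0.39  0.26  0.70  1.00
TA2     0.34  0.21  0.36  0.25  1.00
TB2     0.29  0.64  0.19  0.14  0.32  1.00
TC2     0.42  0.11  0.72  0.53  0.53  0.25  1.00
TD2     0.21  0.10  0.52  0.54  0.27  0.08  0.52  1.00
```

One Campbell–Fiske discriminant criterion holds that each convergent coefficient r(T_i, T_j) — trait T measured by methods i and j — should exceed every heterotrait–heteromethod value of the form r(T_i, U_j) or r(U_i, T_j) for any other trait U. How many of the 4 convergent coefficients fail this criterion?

1

Convergent coefficients and their comparison sets:
TA (methods 1·2): 0.34 vs {0.29, 0.21, 0.42, 0.36, 0.21, 0.25} → fail.
TB (methods 1·2): 0.64 vs {0.21, 0.29, 0.11, 0.19, 0.10, 0.14} → pass.
TC (methods 1·2): 0.72 vs {0.36, 0.42, 0.19, 0.11, 0.52, 0.53} → pass.
TD (methods 1·2): 0.54 vs {0.25, 0.21, 0.14, 0.10, 0.53, 0.52} → pass.
1 of 4 fail.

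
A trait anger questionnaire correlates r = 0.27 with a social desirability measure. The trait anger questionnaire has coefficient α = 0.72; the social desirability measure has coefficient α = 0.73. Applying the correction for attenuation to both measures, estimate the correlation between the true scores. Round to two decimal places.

0.37

r_true = r_obs / √(r_xx · r_yy) = 0.27 / √(0.72 × 0.73) = 0.27 / √0.5256 = 0.27 / 0.7250 ≈ 0.37.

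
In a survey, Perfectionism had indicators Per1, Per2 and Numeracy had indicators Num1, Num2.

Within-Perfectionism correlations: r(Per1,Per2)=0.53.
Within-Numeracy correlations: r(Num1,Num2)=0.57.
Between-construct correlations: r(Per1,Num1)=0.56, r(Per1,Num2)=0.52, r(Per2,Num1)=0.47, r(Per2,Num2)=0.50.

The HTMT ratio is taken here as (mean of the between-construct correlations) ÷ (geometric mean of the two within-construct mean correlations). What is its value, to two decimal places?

Mean between = 2.05/4 = 0.5125.
Mean within-Per = 0.53/1 = 0.5300; mean within-Num = 0.57/1 = 0.5700.
Geometric mean = √(0.5300 × 0.5700) = 0.5496.
HTMT = 0.5125 / 0.5496 = 0.93.

0.93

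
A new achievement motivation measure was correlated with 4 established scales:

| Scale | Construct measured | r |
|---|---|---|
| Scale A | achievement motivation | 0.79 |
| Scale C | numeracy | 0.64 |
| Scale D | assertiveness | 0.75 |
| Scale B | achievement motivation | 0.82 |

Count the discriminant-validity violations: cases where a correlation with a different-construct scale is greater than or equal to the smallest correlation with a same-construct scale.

Convergent (same construct = achievement motivation): Scale A, Scale B.
Smallest convergent = 0.79. Discriminant values: 0.64, 0.75; count ≥ 0.79 → 0.

0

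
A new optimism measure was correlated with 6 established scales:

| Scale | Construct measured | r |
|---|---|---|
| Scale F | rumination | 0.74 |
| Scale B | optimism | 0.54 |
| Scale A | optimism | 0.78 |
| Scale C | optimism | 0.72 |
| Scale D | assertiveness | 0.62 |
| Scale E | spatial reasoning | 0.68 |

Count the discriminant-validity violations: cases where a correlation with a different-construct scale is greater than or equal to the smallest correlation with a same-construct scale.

Convergent (same construct = optimism): Scale B, Scale A, Scale C.
Smallest convergent = 0.54. Discriminant values: 0.74, 0.62, 0.68; count ≥ 0.54 → 3.

3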